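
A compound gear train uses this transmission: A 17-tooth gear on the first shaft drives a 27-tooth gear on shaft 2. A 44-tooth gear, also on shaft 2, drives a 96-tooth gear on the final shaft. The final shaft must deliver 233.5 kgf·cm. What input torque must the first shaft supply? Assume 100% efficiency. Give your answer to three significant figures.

67.4 kgf·cm

Overall ratio R = 1.5882 × 2.1818 = 3.4652.
Input torque = output torque / R = 233.5 / 3.4652 = 67.383 kgf·cm.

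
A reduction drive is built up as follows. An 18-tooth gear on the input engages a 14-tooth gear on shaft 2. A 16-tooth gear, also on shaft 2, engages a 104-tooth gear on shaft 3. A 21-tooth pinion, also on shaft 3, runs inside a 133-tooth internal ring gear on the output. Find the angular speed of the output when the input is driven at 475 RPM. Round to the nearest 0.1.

14.8 RPM

Gear mesh: ratio = 14/18 = 0.77778, so shaft 2 turns at 475 / 0.77778 = 610.71 RPM.
Gear mesh: ratio = 104/16 = 6.5, so shaft 3 turns at 610.71 / 6.5 = 93.956 RPM.
Internal gear: ratio = 133/21 = 6.3333, so the output turns at 93.956 / 6.3333 = 14.835 RPM.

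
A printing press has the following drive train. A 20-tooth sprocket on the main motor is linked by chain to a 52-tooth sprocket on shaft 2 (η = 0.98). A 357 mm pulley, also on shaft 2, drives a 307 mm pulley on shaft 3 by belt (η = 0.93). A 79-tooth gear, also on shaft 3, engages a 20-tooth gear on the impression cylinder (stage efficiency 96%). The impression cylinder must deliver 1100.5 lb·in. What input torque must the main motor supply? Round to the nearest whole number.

Overall ratio R = 2.6 × 0.85994 × 0.25316 = 0.56604; overall efficiency η = 0.98 × 0.93 × 0.96 = 0.8749.
Input torque = output torque / (R × η) = 1100.5 / (0.56604 × 0.8749) = 2222.1 lb·in.

2222 lb·in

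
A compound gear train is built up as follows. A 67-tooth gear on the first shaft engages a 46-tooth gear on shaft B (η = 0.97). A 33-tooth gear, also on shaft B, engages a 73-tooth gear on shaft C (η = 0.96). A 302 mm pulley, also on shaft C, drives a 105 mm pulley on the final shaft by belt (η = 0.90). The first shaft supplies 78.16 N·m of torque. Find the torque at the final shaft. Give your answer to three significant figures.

Gear mesh: ratio = 46/67 = 0.68657; torque at shaft B = 78.16 × 0.68657 × 0.97 = 52.052 N·m.
Gear mesh: ratio = 73/33 = 2.2121; torque at shaft C = 52.052 × 2.2121 × 0.96 = 110.54 N·m.
Belt: ratio = 105/302 = 0.34768; torque at the final shaft = 110.54 × 0.34768 × 0.90 = 34.59 N·m.

34.6 N·m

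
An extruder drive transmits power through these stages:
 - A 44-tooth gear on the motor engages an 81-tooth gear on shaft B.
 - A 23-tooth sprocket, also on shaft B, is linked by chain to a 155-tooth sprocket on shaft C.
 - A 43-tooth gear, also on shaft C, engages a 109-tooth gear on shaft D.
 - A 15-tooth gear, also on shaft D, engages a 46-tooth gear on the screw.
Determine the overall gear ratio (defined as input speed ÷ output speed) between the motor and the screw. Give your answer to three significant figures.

Each stage contributes driven/driver: gear mesh 81/44 = 1.8409, chain 155/23 = 6.7391, gear mesh 109/43 = 2.5349, gear mesh 46/15 = 3.0667.
Overall: 1.8409 × 6.7391 × 2.5349 × 3.0667 = 96.441.

96.4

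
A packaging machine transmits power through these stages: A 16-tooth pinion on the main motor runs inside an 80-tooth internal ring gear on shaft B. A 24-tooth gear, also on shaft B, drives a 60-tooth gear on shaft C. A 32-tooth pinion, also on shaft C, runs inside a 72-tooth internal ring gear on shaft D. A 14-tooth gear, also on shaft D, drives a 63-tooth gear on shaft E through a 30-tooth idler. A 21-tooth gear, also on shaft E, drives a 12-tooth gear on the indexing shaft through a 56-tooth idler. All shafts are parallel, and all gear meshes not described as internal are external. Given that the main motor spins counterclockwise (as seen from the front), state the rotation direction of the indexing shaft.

clockwise

the main motor → shaft B: internal mesh, same direction → CCW.
shaft B → shaft C: external mesh, 1 reversal → CW.
shaft C → shaft D: internal mesh, same direction → CW.
shaft D → shaft E: driver → idler → driven is 2 external meshes, 2 reversals → CW.
shaft E → the indexing shaft: driver → idler → driven is 2 external meshes, 2 reversals → CW.
5 reversals in total — an odd number — so the indexing shaft turns opposite to the main motor.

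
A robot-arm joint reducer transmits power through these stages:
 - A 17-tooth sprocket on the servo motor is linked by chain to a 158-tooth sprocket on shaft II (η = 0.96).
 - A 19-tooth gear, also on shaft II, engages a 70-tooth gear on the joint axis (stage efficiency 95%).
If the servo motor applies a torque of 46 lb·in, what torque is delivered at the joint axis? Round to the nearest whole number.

chain 158/17 = 9.2941 → τ = 46·9.2941·0.96 = 410.43 lb·in
gear mesh 70/19 = 3.6842 → τ = 410.43·3.6842·0.95 = 1436.5 lb·in

1436 lb·in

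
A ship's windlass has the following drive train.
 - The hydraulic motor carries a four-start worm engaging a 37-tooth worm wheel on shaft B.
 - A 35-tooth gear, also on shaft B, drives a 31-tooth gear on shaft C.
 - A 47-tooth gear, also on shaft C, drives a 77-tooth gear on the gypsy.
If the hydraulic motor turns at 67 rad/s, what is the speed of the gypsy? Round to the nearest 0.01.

4.99 rad/s

worm 37/4 = 9.25 → 67/9.25 = 7.2432 rad/s
gear mesh 31/35 = 0.88571 → 7.2432/0.88571 = 8.1779 rad/s
gear mesh 77/47 = 1.6383 → 8.1779/1.6383 = 4.9917 rad/s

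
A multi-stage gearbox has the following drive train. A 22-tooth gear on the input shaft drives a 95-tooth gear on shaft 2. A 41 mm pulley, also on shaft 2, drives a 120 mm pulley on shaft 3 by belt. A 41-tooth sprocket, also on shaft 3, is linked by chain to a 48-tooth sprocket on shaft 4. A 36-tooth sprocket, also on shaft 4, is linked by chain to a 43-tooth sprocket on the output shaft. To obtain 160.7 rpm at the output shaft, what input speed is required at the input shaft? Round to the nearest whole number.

Overall ratio R = 4.3182 × 2.9268 × 1.1707 × 1.1944 = 17.673.
Required input speed = output speed × R = 160.7 × 17.673 = 2840.1 rpm.

2840 rpm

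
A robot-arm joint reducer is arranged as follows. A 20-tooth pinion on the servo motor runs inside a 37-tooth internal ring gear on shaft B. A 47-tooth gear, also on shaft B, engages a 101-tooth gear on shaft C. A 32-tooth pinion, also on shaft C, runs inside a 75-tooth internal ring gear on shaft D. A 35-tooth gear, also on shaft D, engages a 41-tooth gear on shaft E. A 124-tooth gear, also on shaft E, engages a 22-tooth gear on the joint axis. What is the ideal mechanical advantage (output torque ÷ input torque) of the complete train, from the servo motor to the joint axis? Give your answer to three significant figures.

1.94

Each stage contributes driven/driver: internal gear 37/20 = 1.85, gear mesh 101/47 = 2.1489, internal gear 75/32 = 2.3438, gear mesh 41/35 = 1.1714, gear mesh 22/124 = 0.17742.
Overall: 1.85 × 2.1489 × 2.3438 × 1.1714 × 0.17742 = 1.9365.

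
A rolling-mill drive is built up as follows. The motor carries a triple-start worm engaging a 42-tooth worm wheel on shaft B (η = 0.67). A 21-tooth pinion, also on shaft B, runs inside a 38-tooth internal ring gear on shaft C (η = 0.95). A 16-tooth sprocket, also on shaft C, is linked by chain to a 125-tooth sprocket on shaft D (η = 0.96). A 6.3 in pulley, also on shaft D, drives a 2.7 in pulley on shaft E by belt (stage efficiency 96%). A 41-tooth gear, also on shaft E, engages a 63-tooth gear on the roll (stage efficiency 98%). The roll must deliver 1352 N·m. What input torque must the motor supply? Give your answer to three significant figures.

18.0 N·m

Overall ratio R = 14 × 1.8095 × 7.8125 × 0.42857 × 1.5366 = 130.34; overall efficiency η = 0.67 × 0.95 × 0.96 × 0.96 × 0.98 = 0.5749.
Input torque = output torque / (R × η) = 1352 / (130.34 × 0.5749) = 18.045 N·m.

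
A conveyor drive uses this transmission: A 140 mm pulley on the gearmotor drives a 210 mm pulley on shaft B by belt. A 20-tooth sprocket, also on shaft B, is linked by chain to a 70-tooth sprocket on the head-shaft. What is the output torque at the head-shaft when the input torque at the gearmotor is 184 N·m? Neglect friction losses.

966 N·m

belt 210/140 = 1.5 → τ = 184·1.5 = 276 N·m
chain 70/20 = 3.5 → τ = 276·3.5 = 966 N·m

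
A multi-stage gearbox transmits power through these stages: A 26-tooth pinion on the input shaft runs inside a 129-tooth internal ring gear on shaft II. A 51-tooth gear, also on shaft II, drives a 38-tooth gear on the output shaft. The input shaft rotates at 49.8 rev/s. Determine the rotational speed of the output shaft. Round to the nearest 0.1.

the input shaft → shaft II (internal gear, 129/26): 49.8 ÷ 4.9615 = 10.037 rev/s
shaft II → the output shaft (gear mesh, 38/51): 10.037 ÷ 0.7451 = 13.471 rev/s

13.5 rev/s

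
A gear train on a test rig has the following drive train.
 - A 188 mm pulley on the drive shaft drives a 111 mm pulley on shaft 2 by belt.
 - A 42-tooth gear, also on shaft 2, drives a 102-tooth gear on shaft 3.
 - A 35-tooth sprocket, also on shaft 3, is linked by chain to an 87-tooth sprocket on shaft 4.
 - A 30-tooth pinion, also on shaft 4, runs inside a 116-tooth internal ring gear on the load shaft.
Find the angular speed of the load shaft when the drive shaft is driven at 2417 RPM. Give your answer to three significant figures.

belt 111/188 = 0.59043 → 2417/0.59043 = 4093.7 RPM
gear mesh 102/42 = 2.4286 → 4093.7/2.4286 = 1685.6 RPM
chain 87/35 = 2.4857 → 1685.6/2.4857 = 678.12 RPM
internal gear 116/30 = 3.8667 → 678.12/3.8667 = 175.38 RPM

175 RPM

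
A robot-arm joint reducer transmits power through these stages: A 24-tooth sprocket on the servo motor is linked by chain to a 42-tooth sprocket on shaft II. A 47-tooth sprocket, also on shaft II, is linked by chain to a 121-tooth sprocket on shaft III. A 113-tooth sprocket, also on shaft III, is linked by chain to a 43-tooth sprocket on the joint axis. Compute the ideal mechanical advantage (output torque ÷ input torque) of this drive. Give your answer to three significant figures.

Each stage contributes driven/driver: chain 42/24 = 1.75, chain 121/47 = 2.5745, chain 43/113 = 0.38053.
Overall: 1.75 × 2.5745 × 0.38053 = 1.7144.

1.71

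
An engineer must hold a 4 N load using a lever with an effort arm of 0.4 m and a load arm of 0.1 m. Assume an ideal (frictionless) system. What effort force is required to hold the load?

Lever MA = effort arm / load arm = 0.4/0.1 = 4.
Effort = load / MA = 4 / 4 = 1 N.

1 N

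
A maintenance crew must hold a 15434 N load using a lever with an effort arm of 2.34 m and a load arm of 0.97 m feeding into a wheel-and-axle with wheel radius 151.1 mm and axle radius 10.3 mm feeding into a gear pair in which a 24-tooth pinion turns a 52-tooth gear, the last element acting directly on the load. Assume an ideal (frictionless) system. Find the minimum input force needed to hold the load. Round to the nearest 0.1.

201.3 N

Lever MA = effort arm / load arm = 2.34/0.97 = 2.4124.
Wheel-and-axle MA = R/r = 151.1/10.3 = 14.67.
Gear pair MA = 52/24 = 2.1667.
Combined ideal MA = 2.4124 × 14.67 × 2.1667 = 76.677.
Effort = load / MA = 15434 / 76.677 = 201.29 N.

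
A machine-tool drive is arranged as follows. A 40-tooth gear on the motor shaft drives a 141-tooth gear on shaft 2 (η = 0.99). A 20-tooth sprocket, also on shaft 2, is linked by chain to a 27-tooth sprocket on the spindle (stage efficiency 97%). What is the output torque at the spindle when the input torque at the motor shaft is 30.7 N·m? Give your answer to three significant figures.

140 N·m

Gear mesh: ratio = 141/40 = 3.525; torque at shaft 2 = 30.7 × 3.525 × 0.99 = 107.14 N·m.
Chain: ratio = 27/20 = 1.35; torque at the spindle = 107.14 × 1.35 × 0.97 = 140.29 N·m.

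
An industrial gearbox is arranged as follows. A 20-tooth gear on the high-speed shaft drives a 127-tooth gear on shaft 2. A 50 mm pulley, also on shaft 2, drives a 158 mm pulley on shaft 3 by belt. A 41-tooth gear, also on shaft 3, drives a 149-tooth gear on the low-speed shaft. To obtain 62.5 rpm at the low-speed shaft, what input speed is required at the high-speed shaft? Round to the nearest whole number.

4558 rpm

Overall ratio R = 6.35 × 3.16 × 3.6341 = 72.923.
Required input speed = output speed × R = 62.5 × 72.923 = 4557.7 rpm.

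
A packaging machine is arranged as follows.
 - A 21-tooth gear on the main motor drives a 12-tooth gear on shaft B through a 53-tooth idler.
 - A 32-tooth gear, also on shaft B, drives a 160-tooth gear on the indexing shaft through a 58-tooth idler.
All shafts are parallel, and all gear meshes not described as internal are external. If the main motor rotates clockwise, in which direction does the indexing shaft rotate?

clockwise

the main motor → shaft B: driver → idler → driven is 2 external meshes, 2 reversals → CW.
shaft B → the indexing shaft: driver → idler → driven is 2 external meshes, 2 reversals → CW.
4 reversals in total — an even number — so the indexing shaft turns the same way as the main motor.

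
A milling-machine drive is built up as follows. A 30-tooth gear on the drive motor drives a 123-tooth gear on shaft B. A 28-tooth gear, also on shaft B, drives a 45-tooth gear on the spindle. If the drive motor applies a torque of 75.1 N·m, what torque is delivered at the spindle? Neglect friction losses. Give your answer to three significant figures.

gear mesh 123/30 = 4.1 → τ = 75.1·4.1 = 307.91 N·m
gear mesh 45/28 = 1.6071 → τ = 307.91·1.6071 = 494.86 N·m

495 N·m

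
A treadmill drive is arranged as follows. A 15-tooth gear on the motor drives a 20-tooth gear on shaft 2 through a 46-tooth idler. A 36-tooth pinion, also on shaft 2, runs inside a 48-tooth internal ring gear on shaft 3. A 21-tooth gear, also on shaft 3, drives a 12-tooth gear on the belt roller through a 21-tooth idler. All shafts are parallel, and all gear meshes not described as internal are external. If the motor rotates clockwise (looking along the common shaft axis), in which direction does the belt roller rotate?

clockwise

the motor → shaft 2: driver → idler → driven is 2 external meshes, 2 reversals → CW.
shaft 2 → shaft 3: internal mesh, same direction → CW.
shaft 3 → the belt roller: driver → idler → driven is 2 external meshes, 2 reversals → CW.
4 reversals in total — an even number — so the belt roller turns the same way as the motor.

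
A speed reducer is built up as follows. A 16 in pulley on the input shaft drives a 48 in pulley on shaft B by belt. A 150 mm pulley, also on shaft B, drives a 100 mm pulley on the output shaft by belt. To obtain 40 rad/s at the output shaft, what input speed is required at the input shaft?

80 rad/s

Overall ratio R = 3 × 0.66667 = 2.
Required input speed = output speed × R = 40 × 2 = 80 rad/s.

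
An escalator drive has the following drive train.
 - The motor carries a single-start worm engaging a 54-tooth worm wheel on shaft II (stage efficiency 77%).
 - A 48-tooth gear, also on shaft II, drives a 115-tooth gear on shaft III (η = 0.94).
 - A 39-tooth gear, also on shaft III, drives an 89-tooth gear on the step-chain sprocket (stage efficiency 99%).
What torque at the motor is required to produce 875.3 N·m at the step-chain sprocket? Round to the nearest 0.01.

4.14 N·m

Overall ratio R = 54 × 2.3958 × 2.2821 = 295.24; overall efficiency η = 0.77 × 0.94 × 0.99 = 0.7166.
Input torque = output torque / (R × η) = 875.3 / (295.24 × 0.7166) = 4.1374 N·m.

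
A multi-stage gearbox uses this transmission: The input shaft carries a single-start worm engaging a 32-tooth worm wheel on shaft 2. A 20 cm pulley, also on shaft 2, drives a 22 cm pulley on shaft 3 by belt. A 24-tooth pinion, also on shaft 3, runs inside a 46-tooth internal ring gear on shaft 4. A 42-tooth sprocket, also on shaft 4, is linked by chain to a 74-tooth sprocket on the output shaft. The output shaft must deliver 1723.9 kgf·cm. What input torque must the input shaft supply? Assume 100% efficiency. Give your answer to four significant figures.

14.50 kgf·cm

Overall ratio R = 32 × 1.1 × 1.9167 × 1.7619 = 118.87.
Input torque = output torque / R = 1723.9 / 118.87 = 14.502 kgf·cm.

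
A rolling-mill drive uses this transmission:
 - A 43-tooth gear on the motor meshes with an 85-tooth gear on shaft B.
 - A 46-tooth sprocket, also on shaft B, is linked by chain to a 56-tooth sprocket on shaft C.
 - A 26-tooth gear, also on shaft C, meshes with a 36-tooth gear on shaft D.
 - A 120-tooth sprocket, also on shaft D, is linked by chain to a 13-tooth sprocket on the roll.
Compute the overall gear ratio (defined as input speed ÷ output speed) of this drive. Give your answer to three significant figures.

Each stage contributes driven/driver: gear mesh 85/43 = 1.9767, chain 56/46 = 1.2174, gear mesh 36/26 = 1.3846, chain 13/120 = 0.10833.
Overall: 1.9767 × 1.2174 × 1.3846 × 0.10833 = 0.36097.

0.361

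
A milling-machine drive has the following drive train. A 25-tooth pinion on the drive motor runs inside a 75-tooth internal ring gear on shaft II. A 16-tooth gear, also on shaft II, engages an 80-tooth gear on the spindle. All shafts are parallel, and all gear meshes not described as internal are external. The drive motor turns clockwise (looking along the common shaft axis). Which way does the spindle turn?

the drive motor → shaft II: internal mesh, same direction → CW.
shaft II → the spindle: external mesh, 1 reversal → CCW.
1 reversal in total — an odd number — so the spindle turns opposite to the drive motor.

anticlockwise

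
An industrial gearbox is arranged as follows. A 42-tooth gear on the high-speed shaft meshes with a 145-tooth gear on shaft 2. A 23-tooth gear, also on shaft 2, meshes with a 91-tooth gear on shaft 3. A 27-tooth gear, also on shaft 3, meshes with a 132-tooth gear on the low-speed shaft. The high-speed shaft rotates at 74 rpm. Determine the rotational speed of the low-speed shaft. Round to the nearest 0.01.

the high-speed shaft → shaft 2 (gear mesh, 145/42): 74 ÷ 3.4524 = 21.434 rpm
shaft 2 → shaft 3 (gear mesh, 91/23): 21.434 ÷ 3.9565 = 5.4175 rpm
shaft 3 → the low-speed shaft (gear mesh, 132/27): 5.4175 ÷ 4.8889 = 1.1081 rpm

1.11 rpm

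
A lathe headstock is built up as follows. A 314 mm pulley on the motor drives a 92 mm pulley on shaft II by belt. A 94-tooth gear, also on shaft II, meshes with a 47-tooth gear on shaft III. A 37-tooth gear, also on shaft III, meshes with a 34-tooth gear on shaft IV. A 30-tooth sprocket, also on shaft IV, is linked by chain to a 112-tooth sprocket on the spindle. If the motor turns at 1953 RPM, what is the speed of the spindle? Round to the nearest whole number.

the motor → shaft II (belt, 92/314): 1953 ÷ 0.29299 = 6665.7 RPM
shaft II → shaft III (gear mesh, 47/94): 6665.7 ÷ 0.5 = 13331 RPM
shaft III → shaft IV (gear mesh, 34/37): 13331 ÷ 0.91892 = 14508 RPM
shaft IV → the spindle (chain, 112/30): 14508 ÷ 3.7333 = 3886 RPM

3886 RPM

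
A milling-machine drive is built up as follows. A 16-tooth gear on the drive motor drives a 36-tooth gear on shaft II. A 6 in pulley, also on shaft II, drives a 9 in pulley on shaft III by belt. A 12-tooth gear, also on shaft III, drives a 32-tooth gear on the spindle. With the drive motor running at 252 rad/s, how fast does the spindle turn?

28 rad/s

Gear mesh: ratio = 36/16 = 2.25, so shaft II turns at 252 / 2.25 = 112 rad/s.
Belt: ratio = 9/6 = 1.5, so shaft III turns at 112 / 1.5 = 74.667 rad/s.
Gear mesh: ratio = 32/12 = 2.6667, so the spindle turns at 74.667 / 2.6667 = 28 rad/s.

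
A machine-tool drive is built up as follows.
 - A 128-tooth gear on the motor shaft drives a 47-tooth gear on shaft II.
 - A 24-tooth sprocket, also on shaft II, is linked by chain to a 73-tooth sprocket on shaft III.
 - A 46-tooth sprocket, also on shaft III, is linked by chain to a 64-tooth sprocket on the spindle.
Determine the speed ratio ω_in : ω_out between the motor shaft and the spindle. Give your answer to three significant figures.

Each stage contributes driven/driver: gear mesh 47/128 = 0.36719, chain 73/24 = 3.0417, chain 64/46 = 1.3913.
Overall: 0.36719 × 3.0417 × 1.3913 = 1.5539.

1.55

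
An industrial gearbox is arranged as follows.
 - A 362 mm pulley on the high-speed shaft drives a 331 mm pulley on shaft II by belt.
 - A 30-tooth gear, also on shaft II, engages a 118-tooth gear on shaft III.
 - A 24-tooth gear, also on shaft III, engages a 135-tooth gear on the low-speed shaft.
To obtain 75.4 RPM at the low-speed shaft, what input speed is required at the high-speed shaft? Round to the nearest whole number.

Overall ratio R = 0.91436 × 3.9333 × 5.625 = 20.23.
Required input speed = output speed × R = 75.4 × 20.23 = 1525.4 RPM.

1525 RPM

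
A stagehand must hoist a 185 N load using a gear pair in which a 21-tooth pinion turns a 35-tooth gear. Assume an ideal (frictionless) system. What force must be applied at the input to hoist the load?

Gear pair MA = 35/21 = 1.6667.
Effort = load / MA = 185 / 1.6667 = 111 N.

111 N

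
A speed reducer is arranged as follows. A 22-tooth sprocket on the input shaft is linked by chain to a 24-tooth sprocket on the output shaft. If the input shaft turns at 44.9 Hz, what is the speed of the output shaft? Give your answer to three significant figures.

chain 24/22 = 1.0909 → 44.9/1.0909 = 41.158 Hz

41.2 Hz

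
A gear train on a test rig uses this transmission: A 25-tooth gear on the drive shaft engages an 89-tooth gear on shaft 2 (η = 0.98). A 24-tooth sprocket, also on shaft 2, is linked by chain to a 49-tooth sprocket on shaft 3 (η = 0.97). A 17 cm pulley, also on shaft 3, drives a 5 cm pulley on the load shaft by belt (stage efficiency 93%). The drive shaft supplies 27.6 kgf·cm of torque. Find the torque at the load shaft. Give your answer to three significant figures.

52.2 kgf·cm

After the gear mesh (89/25): 27.6 × 3.56 × 0.98 = 96.291 kgf·cm
After the chain (49/24): 96.291 × 2.0417 × 0.97 = 190.7 kgf·cm
After the belt (5/17): 190.7 × 0.29412 × 0.93 = 52.161 kgf·cm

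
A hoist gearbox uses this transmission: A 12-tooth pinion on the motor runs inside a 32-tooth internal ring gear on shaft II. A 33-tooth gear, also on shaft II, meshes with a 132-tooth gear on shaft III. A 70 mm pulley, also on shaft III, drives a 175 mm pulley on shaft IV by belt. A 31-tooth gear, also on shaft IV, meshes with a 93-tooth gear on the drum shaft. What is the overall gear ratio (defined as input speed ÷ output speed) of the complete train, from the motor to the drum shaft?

80

Each stage contributes driven/driver: internal gear 32/12 = 2.6667, gear mesh 132/33 = 4, belt 175/70 = 2.5, gear mesh 93/31 = 3.
Overall: 2.6667 × 4 × 2.5 × 3 = 80.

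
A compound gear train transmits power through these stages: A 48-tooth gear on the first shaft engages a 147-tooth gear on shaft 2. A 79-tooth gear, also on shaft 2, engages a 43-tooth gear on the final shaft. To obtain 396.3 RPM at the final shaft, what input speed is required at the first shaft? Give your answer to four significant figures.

Overall ratio R = 3.0625 × 0.5443 = 1.6669.
Required input speed = output speed × R = 396.3 × 1.6669 = 660.6 RPM.

660.6 RPM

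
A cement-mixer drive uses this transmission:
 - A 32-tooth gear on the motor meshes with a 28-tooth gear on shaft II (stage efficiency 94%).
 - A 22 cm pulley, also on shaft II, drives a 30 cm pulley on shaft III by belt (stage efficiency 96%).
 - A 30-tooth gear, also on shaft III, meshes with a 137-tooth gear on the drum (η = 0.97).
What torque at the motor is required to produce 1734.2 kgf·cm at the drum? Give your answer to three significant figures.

364 kgf·cm

Overall ratio R = 0.875 × 1.3636 × 4.5667 = 5.4489; overall efficiency η = 0.94 × 0.96 × 0.97 = 0.8753.
Input torque = output torque / (R × η) = 1734.2 / (5.4489 × 0.8753) = 363.6 kgf·cm.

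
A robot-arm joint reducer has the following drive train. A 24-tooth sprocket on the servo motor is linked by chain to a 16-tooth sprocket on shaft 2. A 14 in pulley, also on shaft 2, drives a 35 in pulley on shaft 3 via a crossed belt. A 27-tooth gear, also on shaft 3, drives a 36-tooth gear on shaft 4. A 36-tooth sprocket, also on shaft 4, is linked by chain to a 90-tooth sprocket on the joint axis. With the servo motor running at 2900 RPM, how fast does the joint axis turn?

522 RPM

Chain: ratio = 16/24 = 0.66667, so shaft 2 turns at 2900 / 0.66667 = 4350 RPM.
Belt: ratio = 35/14 = 2.5, so shaft 3 turns at 4350 / 2.5 = 1740 RPM.
Gear mesh: ratio = 36/27 = 1.3333, so shaft 4 turns at 1740 / 1.3333 = 1305 RPM.
Chain: ratio = 90/36 = 2.5, so the joint axis turns at 1305 / 2.5 = 522 RPM.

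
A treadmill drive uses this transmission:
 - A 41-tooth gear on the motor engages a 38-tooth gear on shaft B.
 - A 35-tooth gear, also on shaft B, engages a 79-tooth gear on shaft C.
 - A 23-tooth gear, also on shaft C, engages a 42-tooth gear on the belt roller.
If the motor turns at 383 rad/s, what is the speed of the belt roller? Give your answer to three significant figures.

gear mesh 38/41 = 0.92683 → 383/0.92683 = 413.24 rad/s
gear mesh 79/35 = 2.2571 → 413.24/2.2571 = 183.08 rad/s
gear mesh 42/23 = 1.8261 → 183.08/1.8261 = 100.26 rad/s

100 rad/s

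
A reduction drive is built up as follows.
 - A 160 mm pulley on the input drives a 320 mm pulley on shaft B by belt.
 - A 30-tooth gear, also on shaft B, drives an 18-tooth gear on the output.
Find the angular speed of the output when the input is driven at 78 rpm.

65 rpm

belt 320/160 = 2 → 78/2 = 39 rpm
gear mesh 18/30 = 0.6 → 39/0.6 = 65 rpm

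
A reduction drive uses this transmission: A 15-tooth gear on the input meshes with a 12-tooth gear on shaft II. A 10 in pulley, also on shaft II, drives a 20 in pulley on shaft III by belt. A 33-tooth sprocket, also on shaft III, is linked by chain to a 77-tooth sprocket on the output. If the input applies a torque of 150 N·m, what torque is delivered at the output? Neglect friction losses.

560 N·m

gear mesh 12/15 = 0.8 → τ = 150·0.8 = 120 N·m
belt 20/10 = 2 → τ = 120·2 = 240 N·m
chain 77/33 = 2.3333 → τ = 240·2.3333 = 560 N·m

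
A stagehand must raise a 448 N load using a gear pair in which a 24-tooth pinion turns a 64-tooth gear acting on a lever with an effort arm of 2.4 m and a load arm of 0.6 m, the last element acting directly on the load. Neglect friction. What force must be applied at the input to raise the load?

42 N

Gear pair MA = 64/24 = 2.6667.
Lever MA = effort arm / load arm = 2.4/0.6 = 4.
Combined ideal MA = 2.6667 × 4 = 10.667.
Effort = load / MA = 448 / 10.667 = 42 N.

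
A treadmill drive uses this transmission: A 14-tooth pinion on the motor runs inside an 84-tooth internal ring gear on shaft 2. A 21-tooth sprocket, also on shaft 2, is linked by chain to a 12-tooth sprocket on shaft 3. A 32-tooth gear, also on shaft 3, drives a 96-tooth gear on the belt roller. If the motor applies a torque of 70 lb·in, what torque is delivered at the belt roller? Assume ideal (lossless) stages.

720 lb·in

Internal gear: ratio = 84/14 = 6; torque at shaft 2 = 70 × 6 = 420 lb·in.
Chain: ratio = 12/21 = 0.57143; torque at shaft 3 = 420 × 0.57143 = 240 lb·in.
Gear mesh: ratio = 96/32 = 3; torque at the belt roller = 240 × 3 = 720 lb·in.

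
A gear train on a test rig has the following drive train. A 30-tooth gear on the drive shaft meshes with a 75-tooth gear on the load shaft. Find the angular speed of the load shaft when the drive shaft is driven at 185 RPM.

Gear mesh: ratio = 75/30 = 2.5, so the load shaft turns at 185 / 2.5 = 74 RPM.

74 RPM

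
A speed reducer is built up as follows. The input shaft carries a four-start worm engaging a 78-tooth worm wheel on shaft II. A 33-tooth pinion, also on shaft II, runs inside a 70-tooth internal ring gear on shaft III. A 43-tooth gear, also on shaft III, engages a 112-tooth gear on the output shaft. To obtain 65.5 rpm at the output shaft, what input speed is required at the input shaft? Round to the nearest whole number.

7057 rpm

Overall ratio R = 19.5 × 2.1212 × 2.6047 = 107.74.
Required input speed = output speed × R = 65.5 × 107.74 = 7056.8 rpm.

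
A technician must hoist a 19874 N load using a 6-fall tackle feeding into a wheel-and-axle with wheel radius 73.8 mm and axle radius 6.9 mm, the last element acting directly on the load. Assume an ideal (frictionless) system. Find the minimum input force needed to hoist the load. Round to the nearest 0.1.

309.7 N

Block-and-tackle MA = number of supporting rope parts = 6.
Wheel-and-axle MA = R/r = 73.8/6.9 = 10.696.
Combined ideal MA = 6 × 10.696 = 64.174.
Effort = load / MA = 19874 / 64.174 = 309.69 N.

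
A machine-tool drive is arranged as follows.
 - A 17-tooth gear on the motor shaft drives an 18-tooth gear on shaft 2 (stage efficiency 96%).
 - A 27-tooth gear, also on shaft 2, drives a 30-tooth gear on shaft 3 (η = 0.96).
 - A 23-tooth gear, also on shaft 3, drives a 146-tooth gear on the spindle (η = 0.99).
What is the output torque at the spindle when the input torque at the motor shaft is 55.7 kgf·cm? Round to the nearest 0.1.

379.5 kgf·cm

Gear mesh: ratio = 18/17 = 1.0588; torque at shaft 2 = 55.7 × 1.0588 × 0.96 = 56.617 kgf·cm.
Gear mesh: ratio = 30/27 = 1.1111; torque at shaft 3 = 56.617 × 1.1111 × 0.96 = 60.392 kgf·cm.
Gear mesh: ratio = 146/23 = 6.3478; torque at the spindle = 60.392 × 6.3478 × 0.99 = 379.52 kgf·cm.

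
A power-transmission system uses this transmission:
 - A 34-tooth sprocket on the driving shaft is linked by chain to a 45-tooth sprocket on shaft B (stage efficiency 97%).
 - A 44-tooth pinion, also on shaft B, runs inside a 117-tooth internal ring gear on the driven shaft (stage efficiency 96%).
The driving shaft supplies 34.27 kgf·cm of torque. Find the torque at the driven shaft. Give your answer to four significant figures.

112.3 kgf·cm

After the chain (45/34): 34.27 × 1.3235 × 0.97 = 43.997 kgf·cm
After the internal gear (117/44): 43.997 × 2.6591 × 0.96 = 112.31 kgf·cm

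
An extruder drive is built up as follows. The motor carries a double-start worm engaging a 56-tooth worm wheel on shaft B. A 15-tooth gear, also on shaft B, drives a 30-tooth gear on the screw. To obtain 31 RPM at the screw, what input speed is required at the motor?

1736 RPM

Overall ratio R = 28 × 2 = 56.
Required input speed = output speed × R = 31 × 56 = 1736 RPM.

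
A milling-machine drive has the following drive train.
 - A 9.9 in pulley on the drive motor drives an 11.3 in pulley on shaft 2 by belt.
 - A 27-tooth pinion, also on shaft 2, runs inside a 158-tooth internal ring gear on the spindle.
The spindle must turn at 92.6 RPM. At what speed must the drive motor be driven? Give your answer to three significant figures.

Overall ratio R = 1.1414 × 5.8519 = 6.6794.
Required input speed = output speed × R = 92.6 × 6.6794 = 618.51 RPM.

619 RPM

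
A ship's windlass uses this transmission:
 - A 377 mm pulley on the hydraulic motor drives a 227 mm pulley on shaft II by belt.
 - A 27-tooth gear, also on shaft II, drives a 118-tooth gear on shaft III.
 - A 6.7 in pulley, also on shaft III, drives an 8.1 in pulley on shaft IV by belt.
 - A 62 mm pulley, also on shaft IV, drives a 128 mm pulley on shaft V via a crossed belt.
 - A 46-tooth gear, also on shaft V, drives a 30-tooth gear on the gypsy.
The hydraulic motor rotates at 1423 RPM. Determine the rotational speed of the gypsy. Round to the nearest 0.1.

332.2 RPM

Belt: ratio = 227/377 = 0.60212, so shaft II turns at 1423 / 0.60212 = 2363.3 RPM.
Gear mesh: ratio = 118/27 = 4.3704, so shaft III turns at 2363.3 / 4.3704 = 540.76 RPM.
Belt: ratio = 8.1/6.7 = 1.209, so shaft IV turns at 540.76 / 1.209 = 447.29 RPM.
Belt: ratio = 128/62 = 2.0645, so shaft V turns at 447.29 / 2.0645 = 216.66 RPM.
Gear mesh: ratio = 30/46 = 0.65217, so the gypsy turns at 216.66 / 0.65217 = 332.21 RPM.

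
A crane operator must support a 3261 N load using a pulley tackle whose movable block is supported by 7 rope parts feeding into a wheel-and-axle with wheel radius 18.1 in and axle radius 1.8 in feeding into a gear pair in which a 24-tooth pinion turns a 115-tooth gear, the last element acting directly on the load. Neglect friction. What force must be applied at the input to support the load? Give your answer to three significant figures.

9.67 N

Block-and-tackle MA = number of supporting rope parts = 7.
Wheel-and-axle MA = R/r = 18.1/1.8 = 10.056.
Gear pair MA = 115/24 = 4.7917.
Combined ideal MA = 7 × 10.056 × 4.7917 = 337.28.
Effort = load / MA = 3261 / 337.28 = 9.6685 N.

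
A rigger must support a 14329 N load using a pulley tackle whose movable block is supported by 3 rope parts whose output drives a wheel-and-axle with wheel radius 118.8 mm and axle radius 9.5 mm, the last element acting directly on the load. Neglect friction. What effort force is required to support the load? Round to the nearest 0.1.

381.9 N

Block-and-tackle MA = number of supporting rope parts = 3.
Wheel-and-axle MA = R/r = 118.8/9.5 = 12.505.
Combined ideal MA = 3 × 12.505 = 37.516.
Effort = load / MA = 14329 / 37.516 = 381.95 N.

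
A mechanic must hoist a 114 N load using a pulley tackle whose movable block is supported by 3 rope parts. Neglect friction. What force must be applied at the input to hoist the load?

38 N

Block-and-tackle MA = number of supporting rope parts = 3.
Effort = load / MA = 114 / 3 = 38 N.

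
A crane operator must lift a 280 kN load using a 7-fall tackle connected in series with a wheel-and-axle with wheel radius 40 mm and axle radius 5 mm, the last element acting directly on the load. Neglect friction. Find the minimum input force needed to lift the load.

Block-and-tackle MA = number of supporting rope parts = 7.
Wheel-and-axle MA = R/r = 40/5 = 8.
Combined ideal MA = 7 × 8 = 56.
Effort = load / MA = 280 / 56 = 5 kN.

5 kN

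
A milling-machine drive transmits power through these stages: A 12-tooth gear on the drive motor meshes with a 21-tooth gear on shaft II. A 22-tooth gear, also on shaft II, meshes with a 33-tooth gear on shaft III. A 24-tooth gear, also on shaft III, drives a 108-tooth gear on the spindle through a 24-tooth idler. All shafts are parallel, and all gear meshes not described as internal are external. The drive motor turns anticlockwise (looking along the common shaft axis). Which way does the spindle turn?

anticlockwise

the drive motor → shaft II: external mesh, 1 reversal → CW.
shaft II → shaft III: external mesh, 1 reversal → CCW.
shaft III → the spindle: driver → idler → driven is 2 external meshes, 2 reversals → CCW.
4 reversals in total — an even number — so the spindle turns the same way as the drive motor.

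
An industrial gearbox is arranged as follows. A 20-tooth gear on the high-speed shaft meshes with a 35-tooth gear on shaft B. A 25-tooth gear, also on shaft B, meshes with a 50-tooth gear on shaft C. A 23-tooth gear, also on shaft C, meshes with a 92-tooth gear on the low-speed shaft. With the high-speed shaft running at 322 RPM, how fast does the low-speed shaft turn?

23 RPM

gear mesh 35/20 = 1.75 → 322/1.75 = 184 RPM
gear mesh 50/25 = 2 → 184/2 = 92 RPM
gear mesh 92/23 = 4 → 92/4 = 23 RPM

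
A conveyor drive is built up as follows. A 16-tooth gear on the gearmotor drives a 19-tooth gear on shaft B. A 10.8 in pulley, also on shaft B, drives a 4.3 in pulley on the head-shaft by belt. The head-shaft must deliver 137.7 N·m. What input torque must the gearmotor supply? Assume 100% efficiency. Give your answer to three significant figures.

291 N·m

Overall ratio R = 1.1875 × 0.39815 = 0.4728.
Input torque = output torque / R = 137.7 / 0.4728 = 291.24 N·m.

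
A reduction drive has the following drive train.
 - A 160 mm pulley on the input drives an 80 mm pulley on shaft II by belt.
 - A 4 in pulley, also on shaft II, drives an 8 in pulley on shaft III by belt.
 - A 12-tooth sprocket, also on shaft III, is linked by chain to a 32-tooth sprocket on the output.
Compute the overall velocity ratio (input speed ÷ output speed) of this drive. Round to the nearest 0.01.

2.67

Each stage contributes driven/driver: belt 80/160 = 0.5, belt 8/4 = 2, chain 32/12 = 2.6667.
Overall: 0.5 × 2 × 2.6667 = 2.6667.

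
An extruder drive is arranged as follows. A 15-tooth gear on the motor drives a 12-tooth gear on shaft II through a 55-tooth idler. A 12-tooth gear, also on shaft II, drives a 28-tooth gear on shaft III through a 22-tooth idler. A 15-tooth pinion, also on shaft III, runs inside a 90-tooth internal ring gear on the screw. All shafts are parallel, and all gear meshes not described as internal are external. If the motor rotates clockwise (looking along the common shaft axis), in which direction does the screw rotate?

the motor → shaft II: driver → idler → driven is 2 external meshes, 2 reversals → CW.
shaft II → shaft III: driver → idler → driven is 2 external meshes, 2 reversals → CW.
shaft III → the screw: internal mesh, same direction → CW.
4 reversals in total — an even number — so the screw turns the same way as the motor.

clockwise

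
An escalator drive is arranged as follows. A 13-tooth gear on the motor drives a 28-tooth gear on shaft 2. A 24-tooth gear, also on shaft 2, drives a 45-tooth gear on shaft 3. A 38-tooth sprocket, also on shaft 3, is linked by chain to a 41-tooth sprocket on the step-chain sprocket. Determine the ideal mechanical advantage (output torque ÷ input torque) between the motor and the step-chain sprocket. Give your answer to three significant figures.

Each stage contributes driven/driver: gear mesh 28/13 = 2.1538, gear mesh 45/24 = 1.875, chain 41/38 = 1.0789.
Overall: 2.1538 × 1.875 × 1.0789 = 4.3573.

4.36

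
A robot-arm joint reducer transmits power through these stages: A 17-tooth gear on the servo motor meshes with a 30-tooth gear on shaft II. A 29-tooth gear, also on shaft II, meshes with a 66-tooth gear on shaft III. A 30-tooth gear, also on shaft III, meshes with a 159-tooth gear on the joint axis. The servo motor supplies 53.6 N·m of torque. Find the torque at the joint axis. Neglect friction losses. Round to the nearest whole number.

1141 N·m

gear mesh 30/17 = 1.7647 → τ = 53.6·1.7647 = 94.588 N·m
gear mesh 66/29 = 2.2759 → τ = 94.588·2.2759 = 215.27 N·m
gear mesh 159/30 = 5.3 → τ = 215.27·5.3 = 1140.9 N·m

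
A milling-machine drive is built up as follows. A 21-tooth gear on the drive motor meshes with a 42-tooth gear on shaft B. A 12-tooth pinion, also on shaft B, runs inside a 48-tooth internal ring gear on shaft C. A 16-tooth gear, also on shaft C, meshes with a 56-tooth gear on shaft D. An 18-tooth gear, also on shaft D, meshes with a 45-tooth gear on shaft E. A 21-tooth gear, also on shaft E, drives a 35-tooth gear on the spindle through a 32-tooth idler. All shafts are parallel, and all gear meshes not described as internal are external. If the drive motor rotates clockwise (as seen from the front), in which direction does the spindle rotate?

counterclockwise

the drive motor → shaft B: external mesh, 1 reversal → CCW.
shaft B → shaft C: internal mesh, same direction → CCW.
shaft C → shaft D: external mesh, 1 reversal → CW.
shaft D → shaft E: external mesh, 1 reversal → CCW.
shaft E → the spindle: driver → idler → driven is 2 external meshes, 2 reversals → CCW.
5 reversals in total — an odd number — so the spindle turns opposite to the drive motor.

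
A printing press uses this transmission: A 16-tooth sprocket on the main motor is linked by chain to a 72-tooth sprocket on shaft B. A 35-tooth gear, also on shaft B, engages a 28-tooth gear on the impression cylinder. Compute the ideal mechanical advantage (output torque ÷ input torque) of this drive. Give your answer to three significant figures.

3.60

Each stage contributes driven/driver: chain 72/16 = 4.5, gear mesh 28/35 = 0.8.
Overall: 4.5 × 0.8 = 3.6.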